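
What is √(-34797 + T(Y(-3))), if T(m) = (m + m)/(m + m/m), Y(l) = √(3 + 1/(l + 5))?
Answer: √(-69594 - 34795*√14)/√(2 + √14) ≈ 186.54*I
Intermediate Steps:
Y(l) = √(3 + 1/(5 + l))
T(m) = 2*m/(1 + m) (T(m) = (2*m)/(m + 1) = (2*m)/(1 + m) = 2*m/(1 + m))
√(-34797 + T(Y(-3))) = √(-34797 + 2*√((16 + 3*(-3))/(5 - 3))/(1 + √((16 + 3*(-3))/(5 - 3)))) = √(-34797 + 2*√((16 - 9)/2)/(1 + √((16 - 9)/2))) = √(-34797 + 2*√((½)*7)/(1 + √((½)*7))) = √(-34797 + 2*√(7/2)/(1 + √(7/2))) = √(-34797 + 2*(√14/2)/(1 + √14/2)) = √(-34797 + √14/(1 + √14/2))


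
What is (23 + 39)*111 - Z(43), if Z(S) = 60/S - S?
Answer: 297715/43 ≈ 6923.6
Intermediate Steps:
Z(S) = -S + 60/S
(23 + 39)*111 - Z(43) = (23 + 39)*111 - (-1*43 + 60/43) = 62*111 - (-43 + 60*(1/43)) = 6882 - (-43 + 60/43) = 6882 - 1*(-1789/43) = 6882 + 1789/43 = 297715/43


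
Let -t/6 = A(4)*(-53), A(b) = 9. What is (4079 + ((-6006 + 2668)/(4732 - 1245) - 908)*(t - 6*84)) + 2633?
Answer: -7450356428/3487 ≈ -2.1366e+6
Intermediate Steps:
t = 2862 (t = -54*(-53) = -6*(-477) = 2862)
(4079 + ((-6006 + 2668)/(4732 - 1245) - 908)*(t - 6*84)) + 2633 = (4079 + ((-6006 + 2668)/(4732 - 1245) - 908)*(2862 - 6*84)) + 2633 = (4079 + (-3338/3487 - 908)*(2862 - 504)) + 2633 = (4079 + (-3338*1/3487 - 908)*2358) + 2633 = (4079 + (-3338/3487 - 908)*2358) + 2633 = (4079 - 3169534/3487*2358) + 2633 = (4079 - 7473761172/3487) + 2633 = -7459537699/3487 + 2633 = -7450356428/3487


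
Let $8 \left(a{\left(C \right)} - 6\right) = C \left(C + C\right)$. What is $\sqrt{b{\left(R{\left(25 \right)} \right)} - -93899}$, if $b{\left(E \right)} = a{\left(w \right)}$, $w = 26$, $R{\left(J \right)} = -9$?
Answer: $\sqrt{94074} \approx 306.71$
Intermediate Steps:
$a{\left(C \right)} = 6 + \frac{C^{2}}{4}$ ($a{\left(C \right)} = 6 + \frac{C \left(C + C\right)}{8} = 6 + \frac{C 2 C}{8} = 6 + \frac{2 C^{2}}{8} = 6 + \frac{C^{2}}{4}$)
$b{\left(E \right)} = 175$ ($b{\left(E \right)} = 6 + \frac{26^{2}}{4} = 6 + \frac{1}{4} \cdot 676 = 6 + 169 = 175$)
$\sqrt{b{\left(R{\left(25 \right)} \right)} - -93899} = \sqrt{175 - -93899} = \sqrt{175 + 93899} = \sqrt{94074}$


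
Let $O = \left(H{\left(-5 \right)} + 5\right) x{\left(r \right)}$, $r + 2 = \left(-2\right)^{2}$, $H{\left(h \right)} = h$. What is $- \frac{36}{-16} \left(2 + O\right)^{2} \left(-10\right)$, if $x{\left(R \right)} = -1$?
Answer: $-90$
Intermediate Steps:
$r = 2$ ($r = -2 + \left(-2\right)^{2} = -2 + 4 = 2$)
$O = 0$ ($O = \left(-5 + 5\right) \left(-1\right) = 0 \left(-1\right) = 0$)
$- \frac{36}{-16} \left(2 + O\right)^{2} \left(-10\right) = - \frac{36}{-16} \left(2 + 0\right)^{2} \left(-10\right) = \left(-36\right) \left(- \frac{1}{16}\right) 2^{2} \left(-10\right) = \frac{9}{4} \cdot 4 \left(-10\right) = 9 \left(-10\right) = -90$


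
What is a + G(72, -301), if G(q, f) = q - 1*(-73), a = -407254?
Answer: -407109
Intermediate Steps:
G(q, f) = 73 + q (G(q, f) = q + 73 = 73 + q)
a + G(72, -301) = -407254 + (73 + 72) = -407254 + 145 = -407109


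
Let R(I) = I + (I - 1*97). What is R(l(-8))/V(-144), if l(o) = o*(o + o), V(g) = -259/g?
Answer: 22896/259 ≈ 88.401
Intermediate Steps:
l(o) = 2*o**2 (l(o) = o*(2*o) = 2*o**2)
R(I) = -97 + 2*I (R(I) = I + (I - 97) = I + (-97 + I) = -97 + 2*I)
R(l(-8))/V(-144) = (-97 + 2*(2*(-8)**2))/((-259/(-144))) = (-97 + 2*(2*64))/((-259*(-1/144))) = (-97 + 2*128)/(259/144) = (-97 + 256)*(144/259) = 159*(144/259) = 22896/259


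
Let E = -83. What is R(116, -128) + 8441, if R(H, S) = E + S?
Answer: 8230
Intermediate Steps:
R(H, S) = -83 + S
R(116, -128) + 8441 = (-83 - 128) + 8441 = -211 + 8441 = 8230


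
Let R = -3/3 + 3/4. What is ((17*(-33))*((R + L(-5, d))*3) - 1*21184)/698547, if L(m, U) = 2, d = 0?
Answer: -96517/2794188 ≈ -0.034542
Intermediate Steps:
R = -1/4 (R = -3*1/3 + 3*(1/4) = -1 + 3/4 = -1/4 ≈ -0.25000)
((17*(-33))*((R + L(-5, d))*3) - 1*21184)/698547 = ((17*(-33))*((-1/4 + 2)*3) - 1*21184)/698547 = (-3927*3/4 - 21184)*(1/698547) = (-561*21/4 - 21184)*(1/698547) = (-11781/4 - 21184)*(1/698547) = -96517/4*1/698547 = -96517/2794188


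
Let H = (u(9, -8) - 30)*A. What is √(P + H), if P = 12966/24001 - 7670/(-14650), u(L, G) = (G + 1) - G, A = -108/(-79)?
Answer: I*√297694292594075531095/2777755735 ≈ 6.2114*I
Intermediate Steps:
A = 108/79 (A = -108*(-1/79) = 108/79 ≈ 1.3671)
u(L, G) = 1 (u(L, G) = (1 + G) - G = 1)
P = 37403957/35161465 (P = 12966*(1/24001) - 7670*(-1/14650) = 12966/24001 + 767/1465 = 37403957/35161465 ≈ 1.0638)
H = -3132/79 (H = (1 - 30)*(108/79) = -29*108/79 = -3132/79 ≈ -39.646)
√(P + H) = √(37403957/35161465 - 3132/79) = √(-107170795777/2777755735) = I*√297694292594075531095/2777755735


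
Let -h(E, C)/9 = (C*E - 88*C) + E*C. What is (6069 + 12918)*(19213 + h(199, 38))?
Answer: -1648204509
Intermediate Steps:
h(E, C) = 792*C - 18*C*E (h(E, C) = -9*((C*E - 88*C) + E*C) = -9*((-88*C + C*E) + C*E) = -9*(-88*C + 2*C*E) = 792*C - 18*C*E)
(6069 + 12918)*(19213 + h(199, 38)) = (6069 + 12918)*(19213 + 18*38*(44 - 1*199)) = 18987*(19213 + 18*38*(44 - 199)) = 18987*(19213 + 18*38*(-155)) = 18987*(19213 - 106020) = 18987*(-86807) = -1648204509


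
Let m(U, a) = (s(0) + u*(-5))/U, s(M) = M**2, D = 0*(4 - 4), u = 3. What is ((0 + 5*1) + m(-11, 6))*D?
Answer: 0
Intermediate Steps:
D = 0 (D = 0*0 = 0)
m(U, a) = -15/U (m(U, a) = (0**2 + 3*(-5))/U = (0 - 15)/U = -15/U)
((0 + 5*1) + m(-11, 6))*D = ((0 + 5*1) - 15/(-11))*0 = ((0 + 5) - 15*(-1/11))*0 = (5 + 15/11)*0 = (70/11)*0 = 0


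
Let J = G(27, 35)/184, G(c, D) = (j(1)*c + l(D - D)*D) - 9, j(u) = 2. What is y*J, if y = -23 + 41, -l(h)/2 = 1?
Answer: -225/92 ≈ -2.4457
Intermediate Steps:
l(h) = -2 (l(h) = -2*1 = -2)
G(c, D) = -9 - 2*D + 2*c (G(c, D) = (2*c - 2*D) - 9 = (-2*D + 2*c) - 9 = -9 - 2*D + 2*c)
J = -25/184 (J = (-9 - 2*35 + 2*27)/184 = (-9 - 70 + 54)*(1/184) = -25*1/184 = -25/184 ≈ -0.13587)
y = 18
y*J = 18*(-25/184) = -225/92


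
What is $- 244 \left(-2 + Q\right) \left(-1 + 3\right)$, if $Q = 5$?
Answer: $-1464$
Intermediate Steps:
$- 244 \left(-2 + Q\right) \left(-1 + 3\right) = - 244 \left(-2 + 5\right) \left(-1 + 3\right) = - 244 \cdot 3 \cdot 2 = \left(-244\right) 6 = -1464$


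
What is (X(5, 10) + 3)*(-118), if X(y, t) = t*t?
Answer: -12154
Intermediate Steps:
X(y, t) = t**2
(X(5, 10) + 3)*(-118) = (10**2 + 3)*(-118) = (100 + 3)*(-118) = 103*(-118) = -12154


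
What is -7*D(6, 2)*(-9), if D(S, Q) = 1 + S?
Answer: 441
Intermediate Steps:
-7*D(6, 2)*(-9) = -7*(1 + 6)*(-9) = -7*7*(-9) = -49*(-9) = 441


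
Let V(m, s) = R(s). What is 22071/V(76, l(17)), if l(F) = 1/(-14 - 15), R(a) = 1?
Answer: 22071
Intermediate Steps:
l(F) = -1/29 (l(F) = 1/(-29) = -1/29)
V(m, s) = 1
22071/V(76, l(17)) = 22071/1 = 22071*1 = 22071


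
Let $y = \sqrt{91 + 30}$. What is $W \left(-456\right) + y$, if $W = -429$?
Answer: $195635$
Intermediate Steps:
$y = 11$ ($y = \sqrt{121} = 11$)
$W \left(-456\right) + y = \left(-429\right) \left(-456\right) + 11 = 195624 + 11 = 195635$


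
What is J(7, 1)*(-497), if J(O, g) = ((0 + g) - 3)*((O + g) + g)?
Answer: 8946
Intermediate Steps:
J(O, g) = (-3 + g)*(O + 2*g) (J(O, g) = (g - 3)*(O + 2*g) = (-3 + g)*(O + 2*g))
J(7, 1)*(-497) = (-6*1 - 3*7 + 2*1² + 7*1)*(-497) = (-6 - 21 + 2*1 + 7)*(-497) = (-6 - 21 + 2 + 7)*(-497) = -18*(-497) = 8946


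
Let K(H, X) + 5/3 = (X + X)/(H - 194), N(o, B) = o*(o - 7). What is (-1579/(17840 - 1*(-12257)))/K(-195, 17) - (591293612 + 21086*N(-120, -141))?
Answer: -56226697243510175/61608559 ≈ -9.1264e+8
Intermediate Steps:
N(o, B) = o*(-7 + o)
K(H, X) = -5/3 + 2*X/(-194 + H) (K(H, X) = -5/3 + (X + X)/(H - 194) = -5/3 + (2*X)/(-194 + H) = -5/3 + 2*X/(-194 + H))
(-1579/(17840 - 1*(-12257)))/K(-195, 17) - (591293612 + 21086*N(-120, -141)) = (-1579/(17840 - 1*(-12257)))/(((970 - 5*(-195) + 6*17)/(3*(-194 - 195)))) - (591293612 - 2530320*(-7 - 120)) = (-1579/(17840 + 12257))/(((⅓)*(970 + 975 + 102)/(-389))) - 21086/(1/(-120*(-127) + 28042)) = (-1579/30097)/(((⅓)*(-1/389)*2047)) - 21086/(1/(15240 + 28042)) = (-1579*1/30097)/(-2047/1167) - 21086/(1/43282) = -1579/30097*(-1167/2047) - 21086/1/43282 = 1842693/61608559 - 21086*43282 = 1842693/61608559 - 912644252 = -56226697243510175/61608559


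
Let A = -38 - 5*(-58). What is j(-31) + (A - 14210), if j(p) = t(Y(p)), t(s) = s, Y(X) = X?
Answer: -13989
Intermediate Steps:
A = 252 (A = -38 + 290 = 252)
j(p) = p
j(-31) + (A - 14210) = -31 + (252 - 14210) = -31 - 13958 = -13989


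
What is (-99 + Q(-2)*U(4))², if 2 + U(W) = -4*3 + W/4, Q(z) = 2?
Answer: 15625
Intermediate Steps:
U(W) = -14 + W/4 (U(W) = -2 + (-4*3 + W/4) = -2 + (-12 + W*(¼)) = -2 + (-12 + W/4) = -14 + W/4)
(-99 + Q(-2)*U(4))² = (-99 + 2*(-14 + (¼)*4))² = (-99 + 2*(-14 + 1))² = (-99 + 2*(-13))² = (-99 - 26)² = (-125)² = 15625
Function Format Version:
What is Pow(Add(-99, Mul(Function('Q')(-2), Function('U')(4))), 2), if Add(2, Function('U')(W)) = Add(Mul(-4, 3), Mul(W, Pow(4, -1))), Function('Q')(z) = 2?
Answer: 15625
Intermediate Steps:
Function('U')(W) = Add(-14, Mul(Rational(1, 4), W)) (Function('U')(W) = Add(-2, Add(Mul(-4, 3), Mul(W, Pow(4, -1)))) = Add(-2, Add(-12, Mul(W, Rational(1, 4)))) = Add(-2, Add(-12, Mul(Rational(1, 4), W))) = Add(-14, Mul(Rational(1, 4), W)))
Pow(Add(-99, Mul(Function('Q')(-2), Function('U')(4))), 2) = Pow(Add(-99, Mul(2, Add(-14, Mul(Rational(1, 4), 4)))), 2) = Pow(Add(-99, Mul(2, Add(-14, 1))), 2) = Pow(Add(-99, Mul(2, -13)), 2) = Pow(Add(-99, -26), 2) = Pow(-125, 2) = 15625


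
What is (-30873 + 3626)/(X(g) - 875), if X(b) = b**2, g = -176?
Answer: -27247/30101 ≈ -0.90519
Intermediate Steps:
(-30873 + 3626)/(X(g) - 875) = (-30873 + 3626)/((-176)**2 - 875) = -27247/(30976 - 875) = -27247/30101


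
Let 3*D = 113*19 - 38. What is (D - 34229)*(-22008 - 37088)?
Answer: 1981252496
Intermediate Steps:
D = 703 (D = (113*19 - 38)/3 = (2147 - 38)/3 = (⅓)*2109 = 703)
(D - 34229)*(-22008 - 37088) = (703 - 34229)*(-22008 - 37088) = -33526*(-59096) = 1981252496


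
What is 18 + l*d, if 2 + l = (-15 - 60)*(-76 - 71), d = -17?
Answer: -187373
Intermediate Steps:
l = 11023 (l = -2 + (-15 - 60)*(-76 - 71) = -2 - 75*(-147) = -2 + 11025 = 11023)
18 + l*d = 18 + 11023*(-17) = 18 - 187391 = -187373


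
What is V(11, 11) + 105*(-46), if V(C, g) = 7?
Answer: -4823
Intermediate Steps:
V(11, 11) + 105*(-46) = 7 + 105*(-46) = 7 - 4830 = -4823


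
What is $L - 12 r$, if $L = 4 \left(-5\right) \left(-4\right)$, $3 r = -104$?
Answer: $496$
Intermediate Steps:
$r = - \frac{104}{3}$ ($r = \frac{1}{3} \left(-104\right) = - \frac{104}{3} \approx -34.667$)
$L = 80$ ($L = \left(-20\right) \left(-4\right) = 80$)
$L - 12 r = 80 - -416 = 80 + 416 = 496$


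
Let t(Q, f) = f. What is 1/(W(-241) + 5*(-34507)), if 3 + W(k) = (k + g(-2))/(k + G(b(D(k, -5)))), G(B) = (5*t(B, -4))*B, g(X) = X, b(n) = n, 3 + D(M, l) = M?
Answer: -4639/800404025 ≈ -5.7958e-6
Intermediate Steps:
D(M, l) = -3 + M
G(B) = -20*B (G(B) = (5*(-4))*B = -20*B)
W(k) = -3 + (-2 + k)/(60 - 19*k) (W(k) = -3 + (k - 2)/(k - 20*(-3 + k)) = -3 + (-2 + k)/(k + (60 - 20*k)) = -3 + (-2 + k)/(60 - 19*k))
1/(W(-241) + 5*(-34507)) = 1/(2*(-91 + 29*(-241))/(60 - 19*(-241)) + 5*(-34507)) = 1/(2*(-91 - 6989)/(60 + 4579) - 172535) = 1/(2*(-7080)/4639 - 172535) = 1/(2*(1/4639)*(-7080) - 172535) = 1/(-14160/4639 - 172535) = 1/(-800404025/4639) = -4639/800404025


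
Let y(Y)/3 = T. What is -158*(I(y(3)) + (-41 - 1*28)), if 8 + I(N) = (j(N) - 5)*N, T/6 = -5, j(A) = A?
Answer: -1338734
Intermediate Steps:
T = -30 (T = 6*(-5) = -30)
y(Y) = -90 (y(Y) = 3*(-30) = -90)
I(N) = -8 + N*(-5 + N) (I(N) = -8 + (N - 5)*N = -8 + (-5 + N)*N = -8 + N*(-5 + N))
-158*(I(y(3)) + (-41 - 1*28)) = -158*((-8 + (-90)**2 - 5*(-90)) + (-41 - 1*28)) = -158*((-8 + 8100 + 450) + (-41 - 28)) = -158*(8542 - 69) = -158*8473 = -1338734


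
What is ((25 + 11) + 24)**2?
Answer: 3600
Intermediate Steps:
((25 + 11) + 24)**2 = (36 + 24)**2 = 60**2 = 3600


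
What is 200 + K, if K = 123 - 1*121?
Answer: 202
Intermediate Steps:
K = 2 (K = 123 - 121 = 2)
200 + K = 200 + 2 = 202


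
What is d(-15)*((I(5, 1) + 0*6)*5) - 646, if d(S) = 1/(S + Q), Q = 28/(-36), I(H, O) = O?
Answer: -91777/142 ≈ -646.32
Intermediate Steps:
Q = -7/9 (Q = 28*(-1/36) = -7/9 ≈ -0.77778)
d(S) = 1/(-7/9 + S) (d(S) = 1/(S - 7/9) = 1/(-7/9 + S))
d(-15)*((I(5, 1) + 0*6)*5) - 646 = (9/(-7 + 9*(-15)))*((1 + 0*6)*5) - 646 = (9/(-7 - 135))*((1 + 0)*5) - 646 = (9/(-142))*(1*5) - 646 = (9*(-1/142))*5 - 646 = -9/142*5 - 646 = -45/142 - 646 = -91777/142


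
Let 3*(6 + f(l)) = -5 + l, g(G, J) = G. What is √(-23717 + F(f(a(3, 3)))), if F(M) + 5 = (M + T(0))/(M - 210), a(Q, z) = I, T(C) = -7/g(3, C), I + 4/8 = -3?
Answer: I*√40895904647/1313 ≈ 154.02*I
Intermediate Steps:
I = -7/2 (I = -½ - 3 = -7/2 ≈ -3.5000)
T(C) = -7/3
a(Q, z) = -7/2
f(l) = -23/3 + l/3 (f(l) = -6 + (-5 + l)/3 = -6 + (-5/3 + l/3) = -23/3 + l/3)
F(M) = -5 + (-7/3 + M)/(-210 + M) (F(M) = -5 + (M - 7/3)/(M - 210) = -5 + (-7/3 + M)/(-210 + M))
√(-23717 + F(f(a(3, 3)))) = √(-23717 + (3143 - 12*(-23/3 + (⅓)*(-7/2)))/(3*(-210 + (-23/3 + (⅓)*(-7/2))))) = √(-23717 + (3143 - 12*(-23/3 - 7/6))/(3*(-210 + (-23/3 - 7/6)))) = √(-23717 + (3143 - 12*(-53/6))/(3*(-210 - 53/6))) = √(-23717 + (3143 + 106)/(3*(-1313/6))) = √(-23717 + (⅓)*(-6/1313)*3249) = √(-23717 - 6498/1313) = √(-31146919/1313) = I*√40895904647/1313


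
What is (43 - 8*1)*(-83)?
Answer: -2905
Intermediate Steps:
(43 - 8*1)*(-83) = (43 - 8)*(-83) = 35*(-83) = -2905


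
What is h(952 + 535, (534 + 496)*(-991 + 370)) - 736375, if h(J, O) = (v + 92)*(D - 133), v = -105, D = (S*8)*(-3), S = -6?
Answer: -736518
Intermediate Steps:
D = 144 (D = -6*8*(-3) = -48*(-3) = 144)
h(J, O) = -143 (h(J, O) = (-105 + 92)*(144 - 133) = -13*11 = -143)
h(952 + 535, (534 + 496)*(-991 + 370)) - 736375 = -143 - 736375 = -736518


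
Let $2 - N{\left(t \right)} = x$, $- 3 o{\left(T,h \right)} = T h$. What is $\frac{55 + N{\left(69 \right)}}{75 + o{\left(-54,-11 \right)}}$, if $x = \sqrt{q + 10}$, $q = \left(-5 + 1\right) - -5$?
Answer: $- \frac{19}{41} + \frac{\sqrt{11}}{123} \approx -0.43645$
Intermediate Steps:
$q = 1$ ($q = -4 + 5 = 1$)
$o{\left(T,h \right)} = - \frac{T h}{3}$
$x = \sqrt{11}$ ($x = \sqrt{1 + 10} = \sqrt{11} \approx 3.3166$)
$N{\left(t \right)} = 2 - \sqrt{11}$
$\frac{55 + N{\left(69 \right)}}{75 + o{\left(-54,-11 \right)}} = \frac{55 + \left(2 - \sqrt{11}\right)}{75 - \left(-18\right) \left(-11\right)} = \frac{57 - \sqrt{11}}{75 - 198} = \frac{57 - \sqrt{11}}{-123} = \left(57 - \sqrt{11}\right) \left(- \frac{1}{123}\right) = - \frac{19}{41} + \frac{\sqrt{11}}{123}$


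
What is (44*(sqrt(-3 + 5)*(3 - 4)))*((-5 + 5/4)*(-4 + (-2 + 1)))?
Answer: -825*sqrt(2) ≈ -1166.7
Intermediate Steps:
(44*(sqrt(-3 + 5)*(3 - 4)))*((-5 + 5/4)*(-4 + (-2 + 1))) = (44*(sqrt(2)*(-1)))*((-5 + 5*(1/4))*(-4 - 1)) = (44*(-sqrt(2)))*((-5 + 5/4)*(-5)) = (-44*sqrt(2))*(-15/4*(-5)) = -44*sqrt(2)*(75/4) = -825*sqrt(2)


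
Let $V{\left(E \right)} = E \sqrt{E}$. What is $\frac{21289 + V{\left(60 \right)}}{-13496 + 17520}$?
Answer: $\frac{21289}{4024} + \frac{15 \sqrt{15}}{503} \approx 5.406$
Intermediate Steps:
$V{\left(E \right)} = E^{\frac{3}{2}}$
$\frac{21289 + V{\left(60 \right)}}{-13496 + 17520} = \frac{21289 + 60^{\frac{3}{2}}}{-13496 + 17520} = \frac{21289 + 120 \sqrt{15}}{4024} = \left(21289 + 120 \sqrt{15}\right) \frac{1}{4024} = \frac{21289}{4024} + \frac{15 \sqrt{15}}{503}$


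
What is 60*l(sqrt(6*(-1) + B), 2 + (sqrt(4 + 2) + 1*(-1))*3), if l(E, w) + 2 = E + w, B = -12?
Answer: -180 + 180*sqrt(6) + 180*I*sqrt(2) ≈ 260.91 + 254.56*I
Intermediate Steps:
l(E, w) = -2 + E + w (l(E, w) = -2 + (E + w) = -2 + E + w)
60*l(sqrt(6*(-1) + B), 2 + (sqrt(4 + 2) + 1*(-1))*3) = 60*(-2 + sqrt(6*(-1) - 12) + (2 + (sqrt(4 + 2) + 1*(-1))*3)) = 60*(-2 + sqrt(-6 - 12) + (2 + (sqrt(6) - 1)*3)) = 60*(-2 + sqrt(-18) + (2 + (-1 + sqrt(6))*3)) = 60*(-2 + 3*I*sqrt(2) + (2 + (-3 + 3*sqrt(6)))) = 60*(-2 + 3*I*sqrt(2) + (-1 + 3*sqrt(6))) = 60*(-3 + 3*sqrt(6) + 3*I*sqrt(2)) = -180 + 180*sqrt(6) + 180*I*sqrt(2)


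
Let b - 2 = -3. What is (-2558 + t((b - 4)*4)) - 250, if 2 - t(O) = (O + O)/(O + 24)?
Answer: -2796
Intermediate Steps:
b = -1 (b = 2 - 3 = -1)
t(O) = 2 - 2*O/(24 + O) (t(O) = 2 - (O + O)/(O + 24) = 2 - 2*O/(24 + O))
(-2558 + t((b - 4)*4)) - 250 = (-2558 + 48/(24 + (-1 - 4)*4)) - 250 = (-2558 + 48/(24 - 5*4)) - 250 = (-2558 + 48/(24 - 20)) - 250 = (-2558 + 48/4) - 250 = (-2558 + 48*(¼)) - 250 = (-2558 + 12) - 250 = -2546 - 250 = -2796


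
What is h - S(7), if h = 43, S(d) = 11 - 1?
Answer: 33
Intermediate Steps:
S(d) = 10
h - S(7) = 43 - 1*10 = 43 - 10 = 33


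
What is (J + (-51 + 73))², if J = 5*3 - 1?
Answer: 1296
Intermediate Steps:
J = 14 (J = 15 - 1 = 14)
(J + (-51 + 73))² = (14 + (-51 + 73))² = (14 + 22)² = 36² = 1296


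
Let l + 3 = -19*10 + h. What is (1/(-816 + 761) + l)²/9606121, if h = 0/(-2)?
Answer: 112699456/29058516025 ≈ 0.0038784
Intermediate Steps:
h = 0 (h = 0*(-½) = 0)
l = -193 (l = -3 + (-19*10 + 0) = -3 + (-190 + 0) = -3 - 190 = -193)
(1/(-816 + 761) + l)²/9606121 = (1/(-816 + 761) - 193)²/9606121 = (1/(-55) - 193)²*(1/9606121) = (-1/55 - 193)²*(1/9606121) = (-10616/55)²*(1/9606121) = (112699456/3025)*(1/9606121) = 112699456/29058516025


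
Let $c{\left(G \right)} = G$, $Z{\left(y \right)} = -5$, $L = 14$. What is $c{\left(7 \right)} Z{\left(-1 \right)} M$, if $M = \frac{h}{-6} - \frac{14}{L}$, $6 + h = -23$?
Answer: $- \frac{805}{6} \approx -134.17$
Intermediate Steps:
$h = -29$ ($h = -6 - 23 = -29$)
$M = \frac{23}{6}$ ($M = - \frac{29}{-6} - \frac{14}{14} = \left(-29\right) \left(- \frac{1}{6}\right) - 1 = \frac{29}{6} - 1 = \frac{23}{6} \approx 3.8333$)
$c{\left(7 \right)} Z{\left(-1 \right)} M = 7 \left(-5\right) \frac{23}{6} = \left(-35\right) \frac{23}{6} = - \frac{805}{6}$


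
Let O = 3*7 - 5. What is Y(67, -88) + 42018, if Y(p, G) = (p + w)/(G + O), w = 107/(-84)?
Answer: 254119343/6048 ≈ 42017.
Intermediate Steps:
O = 16 (O = 21 - 5 = 16)
w = -107/84 (w = 107*(-1/84) = -107/84 ≈ -1.2738)
Y(p, G) = (-107/84 + p)/(16 + G) (Y(p, G) = (p - 107/84)/(G + 16) = (-107/84 + p)/(16 + G))
Y(67, -88) + 42018 = (-107/84 + 67)/(16 - 88) + 42018 = (5521/84)/(-72) + 42018 = -1/72*5521/84 + 42018 = -5521/6048 + 42018 = 254119343/6048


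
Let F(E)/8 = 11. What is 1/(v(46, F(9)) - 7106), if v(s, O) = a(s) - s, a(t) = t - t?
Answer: -1/7152 ≈ -0.00013982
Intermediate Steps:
a(t) = 0
F(E) = 88 (F(E) = 8*11 = 88)
v(s, O) = -s (v(s, O) = 0 - s = -s)
1/(v(46, F(9)) - 7106) = 1/(-1*46 - 7106) = 1/(-46 - 7106) = 1/(-7152) = -1/7152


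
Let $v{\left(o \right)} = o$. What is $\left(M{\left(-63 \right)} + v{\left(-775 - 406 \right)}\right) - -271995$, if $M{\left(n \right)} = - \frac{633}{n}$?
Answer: $\frac{5687305}{21} \approx 2.7082 \cdot 10^{5}$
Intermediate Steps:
$\left(M{\left(-63 \right)} + v{\left(-775 - 406 \right)}\right) - -271995 = \left(- \frac{633}{-63} - 1181\right) - -271995 = \left(\left(-633\right) \left(- \frac{1}{63}\right) - 1181\right) + 271995 = \left(\frac{211}{21} - 1181\right) + 271995 = - \frac{24590}{21} + 271995 = \frac{5687305}{21}$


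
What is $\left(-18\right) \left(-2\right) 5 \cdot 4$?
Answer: $720$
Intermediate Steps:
$\left(-18\right) \left(-2\right) 5 \cdot 4 = 36 \cdot 20 = 720$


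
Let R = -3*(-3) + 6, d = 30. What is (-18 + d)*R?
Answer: 180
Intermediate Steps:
R = 15 (R = 9 + 6 = 15)
(-18 + d)*R = (-18 + 30)*15 = 12*15 = 180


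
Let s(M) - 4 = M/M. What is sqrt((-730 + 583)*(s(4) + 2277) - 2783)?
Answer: I*sqrt(338237) ≈ 581.58*I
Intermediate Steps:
s(M) = 5 (s(M) = 4 + M/M = 4 + 1 = 5)
sqrt((-730 + 583)*(s(4) + 2277) - 2783) = sqrt((-730 + 583)*(5 + 2277) - 2783) = sqrt(-147*2282 - 2783) = sqrt(-335454 - 2783) = sqrt(-338237) = I*sqrt(338237)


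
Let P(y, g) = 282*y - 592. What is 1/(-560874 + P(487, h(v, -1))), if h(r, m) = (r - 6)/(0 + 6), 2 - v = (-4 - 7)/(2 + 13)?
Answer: -1/424132 ≈ -2.3578e-6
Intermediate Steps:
v = 41/15 (v = 2 - (-4 - 7)/(2 + 13) = 2 - (-11)/15 = 2 - 1*(-11/15) = 2 + 11/15 = 41/15 ≈ 2.7333)
h(r, m) = -1 + r/6 (h(r, m) = (-6 + r)/6 = (-6 + r)*(⅙) = -1 + r/6)
P(y, g) = -592 + 282*y
1/(-560874 + P(487, h(v, -1))) = 1/(-560874 + (-592 + 282*487)) = 1/(-560874 + (-592 + 137334)) = 1/(-560874 + 136742) = 1/(-424132) = -1/424132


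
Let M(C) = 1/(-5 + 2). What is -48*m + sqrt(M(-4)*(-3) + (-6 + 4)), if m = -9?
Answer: 432 + I ≈ 432.0 + 1.0*I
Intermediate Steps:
M(C) = -1/3 (M(C) = 1/(-3) = -1/3)
-48*m + sqrt(M(-4)*(-3) + (-6 + 4)) = -48*(-9) + sqrt(-1/3*(-3) + (-6 + 4)) = 432 + sqrt(1 - 2) = 432 + sqrt(-1) = 432 + I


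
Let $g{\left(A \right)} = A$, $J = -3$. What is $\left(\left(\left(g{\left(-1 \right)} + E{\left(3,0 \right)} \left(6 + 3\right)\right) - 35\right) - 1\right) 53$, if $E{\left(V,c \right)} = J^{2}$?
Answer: $2332$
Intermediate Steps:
$E{\left(V,c \right)} = 9$ ($E{\left(V,c \right)} = \left(-3\right)^{2} = 9$)
$\left(\left(\left(g{\left(-1 \right)} + E{\left(3,0 \right)} \left(6 + 3\right)\right) - 35\right) - 1\right) 53 = \left(\left(\left(-1 + 9 \left(6 + 3\right)\right) - 35\right) - 1\right) 53 = \left(\left(\left(-1 + 9 \cdot 9\right) - 35\right) - 1\right) 53 = \left(\left(\left(-1 + 81\right) - 35\right) - 1\right) 53 = \left(\left(80 - 35\right) - 1\right) 53 = \left(45 - 1\right) 53 = 44 \cdot 53 = 2332$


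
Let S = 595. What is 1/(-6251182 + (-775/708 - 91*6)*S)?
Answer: -708/4656305941 ≈ -1.5205e-7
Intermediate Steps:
1/(-6251182 + (-775/708 - 91*6)*S) = 1/(-6251182 + (-775/708 - 91*6)*595) = 1/(-6251182 + (-775*1/708 - 546)*595) = 1/(-6251182 + (-775/708 - 546)*595) = 1/(-6251182 - 387343/708*595) = 1/(-6251182 - 230469085/708) = 1/(-4656305941/708) = -708/4656305941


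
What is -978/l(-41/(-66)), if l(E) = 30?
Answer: -163/5 ≈ -32.600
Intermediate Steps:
-978/l(-41/(-66)) = -978/30 = -978*1/30 = -163/5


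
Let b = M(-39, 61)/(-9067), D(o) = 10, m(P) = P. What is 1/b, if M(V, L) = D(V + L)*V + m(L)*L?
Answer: -9067/3331 ≈ -2.7220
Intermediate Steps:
M(V, L) = L**2 + 10*V (M(V, L) = 10*V + L*L = 10*V + L**2 = L**2 + 10*V)
b = -3331/9067 (b = (61**2 + 10*(-39))/(-9067) = (3721 - 390)*(-1/9067) = 3331*(-1/9067) = -3331/9067 ≈ -0.36738)
1/b = 1/(-3331/9067) = -9067/3331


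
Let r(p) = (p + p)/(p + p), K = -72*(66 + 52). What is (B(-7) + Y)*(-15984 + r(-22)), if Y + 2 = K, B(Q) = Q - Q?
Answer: 135823534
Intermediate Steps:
B(Q) = 0
K = -8496 (K = -72*118 = -8496)
Y = -8498 (Y = -2 - 8496 = -8498)
r(p) = 1 (r(p) = (2*p)/((2*p)) = (2*p)*(1/(2*p)) = 1)
(B(-7) + Y)*(-15984 + r(-22)) = (0 - 8498)*(-15984 + 1) = -8498*(-15983) = 135823534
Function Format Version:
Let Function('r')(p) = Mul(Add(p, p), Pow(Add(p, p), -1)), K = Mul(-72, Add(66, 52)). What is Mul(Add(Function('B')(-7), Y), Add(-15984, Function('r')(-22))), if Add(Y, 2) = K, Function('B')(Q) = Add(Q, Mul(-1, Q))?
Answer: 135823534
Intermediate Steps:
Function('B')(Q) = 0
K = -8496 (K = Mul(-72, 118) = -8496)
Y = -8498 (Y = Add(-2, -8496) = -8498)
Function('r')(p) = 1 (Function('r')(p) = Mul(Mul(2, p), Pow(Mul(2, p), -1)) = Mul(Mul(2, p), Mul(Rational(1, 2), Pow(p, -1))) = 1)
Mul(Add(Function('B')(-7), Y), Add(-15984, Function('r')(-22))) = Mul(Add(0, -8498), Add(-15984, 1)) = Mul(-8498, -15983) = 135823534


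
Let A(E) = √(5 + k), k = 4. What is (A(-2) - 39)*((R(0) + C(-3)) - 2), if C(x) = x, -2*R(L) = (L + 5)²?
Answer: 630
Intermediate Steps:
R(L) = -(5 + L)²/2 (R(L) = -(L + 5)²/2 = -(5 + L)²/2)
A(E) = 3 (A(E) = √(5 + 4) = √9 = 3)
(A(-2) - 39)*((R(0) + C(-3)) - 2) = (3 - 39)*((-(5 + 0)²/2 - 3) - 2) = -36*((-½*5² - 3) - 2) = -36*((-½*25 - 3) - 2) = -36*((-25/2 - 3) - 2) = -36*(-31/2 - 2) = -36*(-35/2) = 630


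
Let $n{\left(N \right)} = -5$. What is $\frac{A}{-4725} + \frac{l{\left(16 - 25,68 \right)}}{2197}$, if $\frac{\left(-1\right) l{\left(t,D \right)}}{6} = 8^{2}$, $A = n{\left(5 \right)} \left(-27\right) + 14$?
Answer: $- \frac{2141753}{10380825} \approx -0.20632$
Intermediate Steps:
$A = 149$ ($A = \left(-5\right) \left(-27\right) + 14 = 135 + 14 = 149$)
$l{\left(t,D \right)} = -384$ ($l{\left(t,D \right)} = - 6 \cdot 8^{2} = \left(-6\right) 64 = -384$)
$\frac{A}{-4725} + \frac{l{\left(16 - 25,68 \right)}}{2197} = \frac{149}{-4725} - \frac{384}{2197} = 149 \left(- \frac{1}{4725}\right) - \frac{384}{2197} = - \frac{149}{4725} - \frac{384}{2197} = - \frac{2141753}{10380825}$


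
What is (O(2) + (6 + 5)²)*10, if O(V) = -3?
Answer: 1180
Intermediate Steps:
(O(2) + (6 + 5)²)*10 = (-3 + (6 + 5)²)*10 = (-3 + 11²)*10 = (-3 + 121)*10 = 118*10 = 1180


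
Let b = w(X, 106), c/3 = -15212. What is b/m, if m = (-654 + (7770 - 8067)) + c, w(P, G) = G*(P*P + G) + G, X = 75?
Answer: -11464/879 ≈ -13.042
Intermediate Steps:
c = -45636 (c = 3*(-15212) = -45636)
w(P, G) = G + G*(G + P²) (w(P, G) = G*(P² + G) + G = G*(G + P²) + G = G + G*(G + P²))
b = 607592 (b = 106*(1 + 106 + 75²) = 106*(1 + 106 + 5625) = 106*5732 = 607592)
m = -46587 (m = (-654 + (7770 - 8067)) - 45636 = (-654 - 297) - 45636 = -951 - 45636 = -46587)
b/m = 607592/(-46587) = 607592*(-1/46587) = -11464/879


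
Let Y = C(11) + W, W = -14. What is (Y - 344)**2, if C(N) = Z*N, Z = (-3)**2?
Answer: 67081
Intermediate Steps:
Z = 9
C(N) = 9*N
Y = 85 (Y = 9*11 - 14 = 99 - 14 = 85)
(Y - 344)**2 = (85 - 344)**2 = (-259)**2 = 67081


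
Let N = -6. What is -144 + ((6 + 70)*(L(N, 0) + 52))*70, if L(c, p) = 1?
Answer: 281816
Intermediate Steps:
-144 + ((6 + 70)*(L(N, 0) + 52))*70 = -144 + ((6 + 70)*(1 + 52))*70 = -144 + (76*53)*70 = -144 + 4028*70 = -144 + 281960 = 281816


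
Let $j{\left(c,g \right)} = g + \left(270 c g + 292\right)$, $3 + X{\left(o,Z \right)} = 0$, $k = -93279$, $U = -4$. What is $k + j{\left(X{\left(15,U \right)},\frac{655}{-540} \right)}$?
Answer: $- \frac{9936617}{108} \approx -92006.0$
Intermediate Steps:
$X{\left(o,Z \right)} = -3$ ($X{\left(o,Z \right)} = -3 + 0 = -3$)
$j{\left(c,g \right)} = 292 + g + 270 c g$ ($j{\left(c,g \right)} = g + \left(270 c g + 292\right) = g + \left(292 + 270 c g\right) = 292 + g + 270 c g$)
$k + j{\left(X{\left(15,U \right)},\frac{655}{-540} \right)} = -93279 + \left(292 + \frac{655}{-540} + 270 \left(-3\right) \frac{655}{-540}\right) = -93279 + \left(292 + 655 \left(- \frac{1}{540}\right) + 270 \left(-3\right) 655 \left(- \frac{1}{540}\right)\right) = -93279 + \left(292 - \frac{131}{108} + 270 \left(-3\right) \left(- \frac{131}{108}\right)\right) = -93279 + \left(292 - \frac{131}{108} + \frac{1965}{2}\right) = -93279 + \frac{137515}{108} = - \frac{9936617}{108}$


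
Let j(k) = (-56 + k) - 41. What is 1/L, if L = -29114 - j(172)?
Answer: -1/29189 ≈ -3.4259e-5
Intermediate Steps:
j(k) = -97 + k
L = -29189 (L = -29114 - (-97 + 172) = -29114 - 1*75 = -29114 - 75 = -29189)
1/L = 1/(-29189) = -1/29189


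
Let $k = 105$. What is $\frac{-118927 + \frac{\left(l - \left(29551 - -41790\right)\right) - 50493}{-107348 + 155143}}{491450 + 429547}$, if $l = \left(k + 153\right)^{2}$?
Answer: $- \frac{378944749}{2934603441} \approx -0.12913$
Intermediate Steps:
$l = 66564$ ($l = \left(105 + 153\right)^{2} = 258^{2} = 66564$)
$\frac{-118927 + \frac{\left(l - \left(29551 - -41790\right)\right) - 50493}{-107348 + 155143}}{491450 + 429547} = \frac{-118927 + \frac{\left(66564 - \left(29551 - -41790\right)\right) - 50493}{-107348 + 155143}}{491450 + 429547} = \frac{-118927 + \frac{\left(66564 - \left(29551 + 41790\right)\right) - 50493}{47795}}{920997} = \left(-118927 + \left(\left(66564 - 71341\right) - 50493\right) \frac{1}{47795}\right) \frac{1}{920997} = \left(-118927 + \left(-4777 - 50493\right) \frac{1}{47795}\right) \frac{1}{920997} = \left(-118927 - \frac{11054}{9559}\right) \frac{1}{920997} = \left(- \frac{1136834247}{9559}\right) \frac{1}{920997} = - \frac{378944749}{2934603441}$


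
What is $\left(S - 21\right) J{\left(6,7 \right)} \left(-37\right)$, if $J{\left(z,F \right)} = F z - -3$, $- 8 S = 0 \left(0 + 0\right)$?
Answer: $34965$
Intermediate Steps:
$S = 0$ ($S = - \frac{0 \left(0 + 0\right)}{8} = - \frac{0 \cdot 0}{8} = \left(- \frac{1}{8}\right) 0 = 0$)
$J{\left(z,F \right)} = 3 + F z$ ($J{\left(z,F \right)} = F z + 3 = 3 + F z$)
$\left(S - 21\right) J{\left(6,7 \right)} \left(-37\right) = \left(0 - 21\right) \left(3 + 7 \cdot 6\right) \left(-37\right) = - 21 \left(3 + 42\right) \left(-37\right) = \left(-21\right) 45 \left(-37\right) = \left(-945\right) \left(-37\right) = 34965$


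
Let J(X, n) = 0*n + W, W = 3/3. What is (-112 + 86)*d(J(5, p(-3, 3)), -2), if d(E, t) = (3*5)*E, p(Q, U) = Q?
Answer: -390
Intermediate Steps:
W = 1 (W = 3*(⅓) = 1)
J(X, n) = 1 (J(X, n) = 0*n + 1 = 0 + 1 = 1)
d(E, t) = 15*E
(-112 + 86)*d(J(5, p(-3, 3)), -2) = (-112 + 86)*(15*1) = -26*15 = -390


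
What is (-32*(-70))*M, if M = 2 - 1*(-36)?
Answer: 85120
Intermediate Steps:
M = 38 (M = 2 + 36 = 38)
(-32*(-70))*M = -32*(-70)*38 = 2240*38 = 85120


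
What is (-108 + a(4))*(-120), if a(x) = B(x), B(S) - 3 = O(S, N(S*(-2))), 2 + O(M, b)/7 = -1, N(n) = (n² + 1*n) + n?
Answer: 15120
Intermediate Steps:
N(n) = n² + 2*n (N(n) = (n² + n) + n = (n + n²) + n = n² + 2*n)
O(M, b) = -21 (O(M, b) = -14 + 7*(-1) = -14 - 7 = -21)
B(S) = -18 (B(S) = 3 - 21 = -18)
a(x) = -18
(-108 + a(4))*(-120) = (-108 - 18)*(-120) = -126*(-120) = 15120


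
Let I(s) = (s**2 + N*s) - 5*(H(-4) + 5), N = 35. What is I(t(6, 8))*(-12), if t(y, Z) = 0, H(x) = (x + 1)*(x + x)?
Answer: 1740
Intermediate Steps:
H(x) = 2*x*(1 + x) (H(x) = (1 + x)*(2*x) = 2*x*(1 + x))
I(s) = -145 + s**2 + 35*s (I(s) = (s**2 + 35*s) - 5*(2*(-4)*(1 - 4) + 5) = (s**2 + 35*s) - 5*(2*(-4)*(-3) + 5) = (s**2 + 35*s) - 5*(24 + 5) = (s**2 + 35*s) - 5*29 = (s**2 + 35*s) - 145 = -145 + s**2 + 35*s)
I(t(6, 8))*(-12) = (-145 + 0**2 + 35*0)*(-12) = (-145 + 0 + 0)*(-12) = -145*(-12) = 1740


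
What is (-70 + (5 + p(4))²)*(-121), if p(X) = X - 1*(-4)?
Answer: -11979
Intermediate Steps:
p(X) = 4 + X (p(X) = X + 4 = 4 + X)
(-70 + (5 + p(4))²)*(-121) = (-70 + (5 + (4 + 4))²)*(-121) = (-70 + (5 + 8)²)*(-121) = (-70 + 13²)*(-121) = (-70 + 169)*(-121) = 99*(-121) = -11979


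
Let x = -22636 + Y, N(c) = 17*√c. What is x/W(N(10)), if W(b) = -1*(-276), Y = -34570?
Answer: -28603/138 ≈ -207.27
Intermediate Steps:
W(b) = 276
x = -57206 (x = -22636 - 34570 = -57206)
x/W(N(10)) = -57206/276 = -57206*1/276 = -28603/138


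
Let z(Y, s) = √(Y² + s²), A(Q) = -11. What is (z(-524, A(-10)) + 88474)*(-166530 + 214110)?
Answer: 4209592920 + 47580*√274697 ≈ 4.2345e+9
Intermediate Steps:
(z(-524, A(-10)) + 88474)*(-166530 + 214110) = (√((-524)² + (-11)²) + 88474)*(-166530 + 214110) = (√(274576 + 121) + 88474)*47580 = (√274697 + 88474)*47580 = (88474 + √274697)*47580 = 4209592920 + 47580*√274697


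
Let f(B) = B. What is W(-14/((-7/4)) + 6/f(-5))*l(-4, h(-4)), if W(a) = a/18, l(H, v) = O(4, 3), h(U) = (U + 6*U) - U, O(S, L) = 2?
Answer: 34/45 ≈ 0.75556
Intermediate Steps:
h(U) = 6*U (h(U) = 7*U - U = 6*U)
l(H, v) = 2
W(a) = a/18 (W(a) = a*(1/18) = a/18)
W(-14/((-7/4)) + 6/f(-5))*l(-4, h(-4)) = ((-14/((-7/4)) + 6/(-5))/18)*2 = ((-14/((-7*¼)) + 6*(-⅕))/18)*2 = ((-14/(-7/4) - 6/5)/18)*2 = ((-14*(-4/7) - 6/5)/18)*2 = ((8 - 6/5)/18)*2 = ((1/18)*(34/5))*2 = (17/45)*2 = 34/45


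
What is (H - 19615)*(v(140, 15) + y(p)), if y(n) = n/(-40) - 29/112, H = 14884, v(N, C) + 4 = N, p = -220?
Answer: -74839689/112 ≈ -6.6821e+5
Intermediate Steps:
v(N, C) = -4 + N
y(n) = -29/112 - n/40 (y(n) = n*(-1/40) - 29*1/112 = -n/40 - 29/112 = -29/112 - n/40)
(H - 19615)*(v(140, 15) + y(p)) = (14884 - 19615)*((-4 + 140) + (-29/112 - 1/40*(-220))) = -4731*(136 + (-29/112 + 11/2)) = -4731*(136 + 587/112) = -4731*15819/112 = -74839689/112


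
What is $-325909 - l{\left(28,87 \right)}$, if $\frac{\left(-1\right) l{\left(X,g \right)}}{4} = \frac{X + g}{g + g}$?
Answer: $- \frac{28353853}{87} \approx -3.2591 \cdot 10^{5}$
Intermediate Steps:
$l{\left(X,g \right)} = - \frac{2 \left(X + g\right)}{g}$ ($l{\left(X,g \right)} = - 4 \frac{X + g}{g + g} = - 4 \frac{X + g}{2 g} = - \frac{2 \left(X + g\right)}{g}$)
$-325909 - l{\left(28,87 \right)} = -325909 - \left(-2 - \frac{56}{87}\right) = -325909 - - \frac{230}{87} = -325909 + \frac{230}{87} = - \frac{28353853}{87}$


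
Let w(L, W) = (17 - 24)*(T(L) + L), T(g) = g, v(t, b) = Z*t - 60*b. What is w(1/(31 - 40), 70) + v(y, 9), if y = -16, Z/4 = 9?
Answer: -10030/9 ≈ -1114.4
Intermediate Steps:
Z = 36 (Z = 4*9 = 36)
v(t, b) = -60*b + 36*t (v(t, b) = 36*t - 60*b = -60*b + 36*t)
w(L, W) = -14*L (w(L, W) = (17 - 24)*(L + L) = -14*L)
w(1/(31 - 40), 70) + v(y, 9) = -14/(31 - 40) + (-60*9 + 36*(-16)) = -14/(-9) + (-540 - 576) = -14*(-⅑) - 1116 = 14/9 - 1116 = -10030/9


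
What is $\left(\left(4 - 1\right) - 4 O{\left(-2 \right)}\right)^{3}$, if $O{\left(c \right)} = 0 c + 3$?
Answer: $-729$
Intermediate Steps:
$O{\left(c \right)} = 3$ ($O{\left(c \right)} = 0 + 3 = 3$)
$\left(\left(4 - 1\right) - 4 O{\left(-2 \right)}\right)^{3} = \left(\left(4 - 1\right) - 12\right)^{3} = \left(3 - 12\right)^{3} = \left(-9\right)^{3} = -729$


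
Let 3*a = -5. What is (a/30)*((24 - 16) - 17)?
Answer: ½ ≈ 0.50000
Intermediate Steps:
a = -5/3 (a = (⅓)*(-5) = -5/3 ≈ -1.6667)
(a/30)*((24 - 16) - 17) = (-5/3/30)*((24 - 16) - 17) = (-5/3*1/30)*(8 - 17) = -1/18*(-9) = ½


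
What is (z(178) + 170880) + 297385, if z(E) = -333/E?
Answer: 83350837/178 ≈ 4.6826e+5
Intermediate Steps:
(z(178) + 170880) + 297385 = (-333/178 + 170880) + 297385 = 30416307/178 + 297385 = 83350837/178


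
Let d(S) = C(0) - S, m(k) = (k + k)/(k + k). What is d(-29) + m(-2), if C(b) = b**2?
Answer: 30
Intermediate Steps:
m(k) = 1 (m(k) = (2*k)/((2*k)) = (2*k)*(1/(2*k)) = 1)
d(S) = -S (d(S) = 0**2 - S = 0 - S = -S)
d(-29) + m(-2) = -1*(-29) + 1 = 29 + 1 = 30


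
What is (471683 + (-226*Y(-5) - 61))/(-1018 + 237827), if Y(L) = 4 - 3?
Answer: 471396/236809 ≈ 1.9906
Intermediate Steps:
Y(L) = 1
(471683 + (-226*Y(-5) - 61))/(-1018 + 237827) = (471683 + (-226*1 - 61))/(-1018 + 237827) = (471683 + (-226 - 61))/236809 = (471683 - 287)*(1/236809) = 471396*(1/236809) = 471396/236809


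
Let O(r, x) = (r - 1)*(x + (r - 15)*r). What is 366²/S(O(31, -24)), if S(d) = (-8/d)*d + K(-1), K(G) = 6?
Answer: -66978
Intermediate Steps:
O(r, x) = (-1 + r)*(x + r*(-15 + r)) (O(r, x) = (-1 + r)*(x + (-15 + r)*r) = (-1 + r)*(x + r*(-15 + r)))
S(d) = -2 (S(d) = (-8/d)*d + 6 = -8 + 6 = -2)
366²/S(O(31, -24)) = 366²/(-2) = 133956*(-½) = -66978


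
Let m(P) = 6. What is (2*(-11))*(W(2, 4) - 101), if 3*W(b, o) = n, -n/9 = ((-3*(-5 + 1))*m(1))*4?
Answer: 21230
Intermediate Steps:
n = -2592 (n = -9*-3*(-5 + 1)*6*4 = -9*-3*(-4)*6*4 = -9*12*6*4 = -648*4 = -9*288 = -2592)
W(b, o) = -864 (W(b, o) = (⅓)*(-2592) = -864)
(2*(-11))*(W(2, 4) - 101) = (2*(-11))*(-864 - 101) = -22*(-965) = 21230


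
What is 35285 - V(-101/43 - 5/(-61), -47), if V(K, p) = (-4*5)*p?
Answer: 34345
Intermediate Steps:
V(K, p) = -20*p
35285 - V(-101/43 - 5/(-61), -47) = 35285 - (-20)*(-47) = 35285 - 1*940 = 35285 - 940 = 34345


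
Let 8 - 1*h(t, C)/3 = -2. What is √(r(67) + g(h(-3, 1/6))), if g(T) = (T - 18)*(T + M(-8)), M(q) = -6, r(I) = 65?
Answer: √353 ≈ 18.788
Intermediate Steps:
h(t, C) = 30 (h(t, C) = 24 - 3*(-2) = 24 + 6 = 30)
g(T) = (-18 + T)*(-6 + T) (g(T) = (T - 18)*(T - 6) = (-18 + T)*(-6 + T))
√(r(67) + g(h(-3, 1/6))) = √(65 + (108 + 30² - 24*30)) = √(65 + (108 + 900 - 720)) = √(65 + 288) = √353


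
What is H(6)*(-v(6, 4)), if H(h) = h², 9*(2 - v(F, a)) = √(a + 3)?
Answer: -72 + 4*√7 ≈ -61.417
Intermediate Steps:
v(F, a) = 2 - √(3 + a)/9 (v(F, a) = 2 - √(a + 3)/9 = 2 - √(3 + a)/9)
H(6)*(-v(6, 4)) = 6²*(-(2 - √(3 + 4)/9)) = 36*(-(2 - √7/9)) = 36*(-2 + √7/9) = -72 + 4*√7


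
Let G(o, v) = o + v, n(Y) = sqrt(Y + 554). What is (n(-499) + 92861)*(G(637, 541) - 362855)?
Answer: -33585687897 - 361677*sqrt(55) ≈ -3.3588e+10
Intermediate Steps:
n(Y) = sqrt(554 + Y)
(n(-499) + 92861)*(G(637, 541) - 362855) = (sqrt(554 - 499) + 92861)*((637 + 541) - 362855) = (sqrt(55) + 92861)*(1178 - 362855) = (92861 + sqrt(55))*(-361677) = -33585687897 - 361677*sqrt(55)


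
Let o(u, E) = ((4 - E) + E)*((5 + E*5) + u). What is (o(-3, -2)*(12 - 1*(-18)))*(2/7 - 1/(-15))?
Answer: -2368/7 ≈ -338.29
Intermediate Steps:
o(u, E) = 20 + 4*u + 20*E (o(u, E) = 4*((5 + 5*E) + u) = 4*(5 + u + 5*E) = 20 + 4*u + 20*E)
(o(-3, -2)*(12 - 1*(-18)))*(2/7 - 1/(-15)) = ((20 + 4*(-3) + 20*(-2))*(12 - 1*(-18)))*(2/7 - 1/(-15)) = ((20 - 12 - 40)*(12 + 18))*(2*(1/7) - 1*(-1/15)) = (-32*30)*(2/7 + 1/15) = -960*37/105 = -2368/7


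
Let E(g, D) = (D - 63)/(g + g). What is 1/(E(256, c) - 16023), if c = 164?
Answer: -512/8203675 ≈ -6.2411e-5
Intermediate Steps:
E(g, D) = (-63 + D)/(2*g) (E(g, D) = (-63 + D)/((2*g)) = (-63 + D)*(1/(2*g)) = (-63 + D)/(2*g))
1/(E(256, c) - 16023) = 1/((½)*(-63 + 164)/256 - 16023) = 1/((½)*(1/256)*101 - 16023) = 1/(101/512 - 16023) = 1/(-8203675/512) = -512/8203675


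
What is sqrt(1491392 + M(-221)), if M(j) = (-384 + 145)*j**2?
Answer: I*sqrt(10181607) ≈ 3190.9*I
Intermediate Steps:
M(j) = -239*j**2
sqrt(1491392 + M(-221)) = sqrt(1491392 - 239*(-221)**2) = sqrt(1491392 - 239*48841) = sqrt(1491392 - 11672999) = sqrt(-10181607) = I*sqrt(10181607)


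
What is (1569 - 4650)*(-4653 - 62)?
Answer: 14526915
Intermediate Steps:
(1569 - 4650)*(-4653 - 62) = -3081*(-4715) = 14526915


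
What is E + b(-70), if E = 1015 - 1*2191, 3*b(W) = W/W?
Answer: -3527/3 ≈ -1175.7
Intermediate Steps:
b(W) = ⅓ (b(W) = (W/W)/3 = (⅓)*1 = ⅓)
E = -1176 (E = 1015 - 2191 = -1176)
E + b(-70) = -1176 + ⅓ = -3527/3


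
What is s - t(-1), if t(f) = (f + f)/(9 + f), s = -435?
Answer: -1739/4 ≈ -434.75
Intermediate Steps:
t(f) = 2*f/(9 + f) (t(f) = (2*f)/(9 + f) = 2*f/(9 + f))
s - t(-1) = -435 - 2*(-1)/(9 - 1) = -435 - 2*(-1)/8 = -435 - 1*(-¼) = -435 + ¼ = -1739/4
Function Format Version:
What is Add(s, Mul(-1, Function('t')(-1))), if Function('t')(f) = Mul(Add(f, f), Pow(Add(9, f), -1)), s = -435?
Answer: Rational(-1739, 4) ≈ -434.75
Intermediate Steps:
Function('t')(f) = Mul(2, f, Pow(Add(9, f), -1)) (Function('t')(f) = Mul(Mul(2, f), Pow(Add(9, f), -1)) = Mul(2, f, Pow(Add(9, f), -1)))
Add(s, Mul(-1, Function('t')(-1))) = Add(-435, Mul(-1, Mul(2, -1, Pow(Add(9, -1), -1)))) = Add(-435, Mul(-1, Mul(2, -1, Pow(8, -1)))) = Add(-435, Mul(-1, Mul(2, -1, Rational(1, 8)))) = Add(-435, Mul(-1, Rational(-1, 4))) = Add(-435, Rational(1, 4)) = Rational(-1739, 4)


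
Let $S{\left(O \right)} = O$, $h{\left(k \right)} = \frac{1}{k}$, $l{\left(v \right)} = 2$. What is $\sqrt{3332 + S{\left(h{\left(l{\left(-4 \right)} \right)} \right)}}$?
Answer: $\frac{\sqrt{13330}}{2} \approx 57.728$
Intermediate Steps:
$\sqrt{3332 + S{\left(h{\left(l{\left(-4 \right)} \right)} \right)}} = \sqrt{3332 + \frac{1}{2}} = \sqrt{\frac{6665}{2}} = \frac{\sqrt{13330}}{2}$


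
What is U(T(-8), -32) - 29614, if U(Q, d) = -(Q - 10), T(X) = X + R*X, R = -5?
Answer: -29636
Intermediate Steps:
T(X) = -4*X (T(X) = X - 5*X = -4*X)
U(Q, d) = 10 - Q (U(Q, d) = -(-10 + Q) = 10 - Q)
U(T(-8), -32) - 29614 = (10 - (-4)*(-8)) - 29614 = (10 - 1*32) - 29614 = (10 - 32) - 29614 = -22 - 29614 = -29636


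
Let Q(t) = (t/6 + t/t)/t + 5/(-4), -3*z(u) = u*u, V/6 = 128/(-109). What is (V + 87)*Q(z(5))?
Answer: -209741/2180 ≈ -96.211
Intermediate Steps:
V = -768/109 (V = 6*(128/(-109)) = 6*(128*(-1/109)) = 6*(-128/109) = -768/109 ≈ -7.0459)
z(u) = -u²/3 (z(u) = -u*u/3 = -u²/3)
Q(t) = -5/4 + (1 + t/6)/t (Q(t) = (t*(⅙) + 1)/t + 5*(-¼) = (t/6 + 1)/t - 5/4 = (1 + t/6)/t - 5/4 = -5/4 + (1 + t/6)/t)
(V + 87)*Q(z(5)) = (-768/109 + 87)*(-13/12 + 1/(-⅓*5²)) = 8715*(-13/12 + 1/(-⅓*25))/109 = 8715*(-13/12 + 1/(-25/3))/109 = 8715*(-13/12 - 3/25)/109 = (8715/109)*(-361/300) = -209741/2180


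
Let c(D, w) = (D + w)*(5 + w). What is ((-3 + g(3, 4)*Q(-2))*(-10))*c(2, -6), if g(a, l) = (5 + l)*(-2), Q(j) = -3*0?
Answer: 120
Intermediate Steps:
Q(j) = 0
c(D, w) = (5 + w)*(D + w)
g(a, l) = -10 - 2*l
((-3 + g(3, 4)*Q(-2))*(-10))*c(2, -6) = ((-3 + (-10 - 2*4)*0)*(-10))*((-6)**2 + 5*2 + 5*(-6) + 2*(-6)) = ((-3 + (-10 - 8)*0)*(-10))*(36 + 10 - 30 - 12) = ((-3 - 18*0)*(-10))*4 = ((-3 + 0)*(-10))*4 = -3*(-10)*4 = 30*4 = 120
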